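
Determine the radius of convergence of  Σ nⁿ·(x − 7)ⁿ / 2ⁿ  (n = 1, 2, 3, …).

R = 0

Root test: |a_n|^(1/n) = n/2 → ∞.
The root grows without bound, so R = 0 (convergence only at x = 7).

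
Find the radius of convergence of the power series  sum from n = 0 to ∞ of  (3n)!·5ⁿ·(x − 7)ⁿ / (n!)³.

Ratio test: |a_{n+1}/a_n| = (3n+1)·(3n+2)·(3n+3)/(n+1)³ · 5 → 135 as n → ∞.
The series converges when 135 · |x − 7| < 1, giving R = 1/135.

R = 1/135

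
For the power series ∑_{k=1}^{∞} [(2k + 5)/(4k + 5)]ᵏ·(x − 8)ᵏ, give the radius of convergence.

R = 2

Applying the root test, |a_k|^(1/k) = (2k + 5)/(4k + 5) → 1/2.
Hence the series converges for |x − 8| < 1/(1/2) = 2, so the radius of convergence is 2.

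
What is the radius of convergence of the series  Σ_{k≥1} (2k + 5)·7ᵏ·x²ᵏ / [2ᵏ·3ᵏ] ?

Ratio test: |a_{k+1}/a_k| = [(2(k+1) + 5)/(2k + 5)] · 7/(2·3) → 7/6 as k → ∞.
Successive powers of x differ by 2, so the series converges when |x|² · 7/6 < 1, i.e. |x| < √(6/7). So R = √42/7.

R = √42/7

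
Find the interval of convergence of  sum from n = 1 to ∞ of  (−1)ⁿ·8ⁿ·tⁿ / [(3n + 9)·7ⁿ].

(-7/8, 7/8]

The ratio of consecutive coefficients is [(3n + 9)/(3(n+1) + 9)] · 8/7 → 8/7.
Convergence for |t| · 8/7 < 1, i.e. |t| < 7/8. So R = 7/8.
When t = 7/8, the terms alternate in sign and decrease monotonically to 0 in absolute value (size ~ c/n), so the alternating series test gives convergence.
When t = -7/8, the terms behave like c/n; limit comparison with the harmonic series gives divergence.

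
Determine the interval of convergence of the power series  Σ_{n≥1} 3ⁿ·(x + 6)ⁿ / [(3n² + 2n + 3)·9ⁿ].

Ratio test: |a_{n+1}/a_n| = [(3n² + 2n + 3)/(3(n+1)² + 2(n+1) + 3)] · 3/9 → 1/3 as n → ∞.
The series converges when 1/3 · |x + 6| < 1, giving R = 3.
Endpoint x = -3: absolute convergence follows by limit comparison with Σ 1/n².
At x = -9: the series is dominated by a constant times Σ 1/n², which converges (p = 2 > 1).

[-9, -3]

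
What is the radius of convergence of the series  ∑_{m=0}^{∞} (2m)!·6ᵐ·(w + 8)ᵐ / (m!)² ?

R = 1/24

Apply the ratio test: |a_{m+1}| / |a_m| = (2m+1)·(2m+2)/(m+1)² · 6, which tends to 24 as m → ∞.
Convergence for |w + 8| · 24 < 1, i.e. |w + 8| < 1/24. So R = 1/24.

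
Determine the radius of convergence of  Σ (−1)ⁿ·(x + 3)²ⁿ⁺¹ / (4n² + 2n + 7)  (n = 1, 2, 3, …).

By the ratio test, |a_{n+1}/a_n| = (4n² + 2n + 7)/(4(n+1)² + 2(n+1) + 7) → 1.
Successive powers of (x + 3) differ by 2, so the series converges when |x + 3|² · 1 < 1, i.e. |x + 3| < √(1) = 1. So R = 1.

R = 1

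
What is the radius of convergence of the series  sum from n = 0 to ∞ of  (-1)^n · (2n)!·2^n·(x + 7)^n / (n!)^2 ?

R = 1/8

Apply the ratio test: |a_{n+1}| / |a_n| = (2n+1)·(2n+2)/(n+1)² · 2, which tends to 8 as n → ∞.
Convergence for |x + 7| · 8 < 1, i.e. |x + 7| < 1/8. So R = 1/8.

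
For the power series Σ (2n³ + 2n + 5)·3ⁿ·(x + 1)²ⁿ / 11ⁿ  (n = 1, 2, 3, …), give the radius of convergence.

The ratio of consecutive coefficients is [(2(n+1)³ + 2(n+1) + 5)/(2n³ + 2n + 5)] · 3/11 → 3/11.
Since the exponent of (x + 1) increases by 2 each term, convergence requires |x + 1|² < 11/3, hence R = √33/3.

R = √33/3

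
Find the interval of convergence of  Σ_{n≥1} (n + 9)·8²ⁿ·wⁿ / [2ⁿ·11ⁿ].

Apply the ratio test: |a_{n+1}| / |a_n| = [((n+1) + 9)/(n + 9)] · 64/(2·11), which tends to 32/11 as n → ∞.
Convergence for |w| · 32/11 < 1, i.e. |w| < 11/32. So R = 11/32.
Endpoint w = 11/32: the n-th term does not approach 0; divergence by the term test.
Check w = -11/32: the n-th term does not approach 0; divergence by the term test.

(-11/32, 11/32)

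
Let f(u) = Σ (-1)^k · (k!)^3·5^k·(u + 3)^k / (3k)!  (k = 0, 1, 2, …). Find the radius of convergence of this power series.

R = 27/5

Ratio test: |a_{k+1}/a_k| = (k+1)³/[(3k+1)·(3k+2)·(3k+3)] · 5 → 5/27 as k → ∞.
Thus R = 1/(5/27) = 27/5.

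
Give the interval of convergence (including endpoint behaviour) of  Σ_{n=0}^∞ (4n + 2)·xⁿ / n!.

The ratio of consecutive coefficients is (4(n+1) + 2)/(4n + 2) · 1/(n+1) → 0.
Since the limit is 0 < 1 for every x, the series converges on all of ℝ and R = ∞.

(−∞, ∞)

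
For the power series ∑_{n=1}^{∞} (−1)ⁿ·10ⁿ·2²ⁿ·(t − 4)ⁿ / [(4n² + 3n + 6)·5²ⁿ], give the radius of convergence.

Apply the ratio test: |a_{n+1}| / |a_n| = [(4n² + 3n + 6)/(4(n+1)² + 3(n+1) + 6)] · 10·4/25, which tends to 8/5 as n → ∞.
The series converges when 8/5 · |t − 4| < 1, giving R = 5/8.

R = 5/8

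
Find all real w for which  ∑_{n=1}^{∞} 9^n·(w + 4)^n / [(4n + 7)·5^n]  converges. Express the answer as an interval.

[-41/9, -31/9)

By the ratio test, |a_{n+1}/a_n| = [(4n + 7)/(4(n+1) + 7)] · 9/5 → 9/5.
Hence the series converges for |w + 4| < 1/(9/5) = 5/9, so the radius of convergence is 5/9.
Check w = -31/9: the terms are asymptotic to a nonzero constant times 1/n, so the series diverges by limit comparison with Σ 1/n.
Check w = -41/9: convergence follows from the alternating series test (terms decrease monotonically to 0).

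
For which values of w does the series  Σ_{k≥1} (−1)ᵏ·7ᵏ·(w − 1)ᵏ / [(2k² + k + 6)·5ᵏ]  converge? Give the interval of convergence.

[2/7, 12/7]

Ratio test: |a_{k+1}/a_k| = [(2k² + k + 6)/(2(k+1)² + (k+1) + 6)] · 7/5 → 7/5 as k → ∞.
Hence the series converges for |w − 1| < 1/(7/5) = 5/7, so the radius of convergence is 5/7.
At w = 12/7: absolute convergence follows by limit comparison with Σ 1/k².
When w = 2/7, the terms are on the order of 1/k², so the series converges absolutely by comparison with the p-series (p = 2 > 1).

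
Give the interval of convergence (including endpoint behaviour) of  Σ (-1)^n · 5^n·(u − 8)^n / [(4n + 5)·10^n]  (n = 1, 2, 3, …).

Apply the ratio test: |a_{n+1}| / |a_n| = [(4n + 5)/(4(n+1) + 5)] · 5/10, which tends to 1/2 as n → ∞.
Thus R = 1/(1/2) = 2.
Endpoint u = 10: convergence follows from the alternating series test (terms decrease monotonically to 0).
When u = 6, comparison with the harmonic series Σ 1/n shows the series diverges.

(6, 10]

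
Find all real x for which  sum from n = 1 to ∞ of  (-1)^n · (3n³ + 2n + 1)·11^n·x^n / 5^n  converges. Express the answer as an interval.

The ratio of consecutive coefficients is [(3(n+1)³ + 2(n+1) + 1)/(3n³ + 2n + 1)] · 11/5 → 11/5.
Convergence for |x| · 11/5 < 1, i.e. |x| < 5/11. So R = 5/11.
At x = 5/11: the terms do not tend to 0, so the series diverges.
When x = -5/11, the terms have absolute value of order n³, which does not tend to 0, so the series diverges by the divergence test.

(-5/11, 5/11)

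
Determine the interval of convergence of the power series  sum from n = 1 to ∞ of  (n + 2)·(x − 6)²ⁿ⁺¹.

By the ratio test, |a_{n+1}/a_n| = ((n+1) + 2)/(n + 2) → 1.
Successive powers of (x − 6) differ by 2, so the series converges when |x − 6|² · 1 < 1, i.e. |x − 6| < √(1) = 1. So R = 1.
When x = 7, the terms do not tend to 0, so the series diverges.
Check x = 5: the n-th term does not approach 0; divergence by the term test.

(5, 7)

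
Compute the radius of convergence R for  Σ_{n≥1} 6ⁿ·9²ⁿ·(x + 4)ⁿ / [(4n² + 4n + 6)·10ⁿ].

Ratio test: |a_{n+1}/a_n| = [(4n² + 4n + 6)/(4(n+1)² + 4(n+1) + 6)] · 6·81/10 → 243/5 as n → ∞.
The series converges when 243/5 · |x + 4| < 1, giving R = 5/243.

R = 5/243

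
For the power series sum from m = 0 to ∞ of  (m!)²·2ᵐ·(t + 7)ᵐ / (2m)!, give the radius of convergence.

Apply the ratio test: |a_{m+1}| / |a_m| = (m+1)²/[(2m+1)·(2m+2)] · 2, which tends to 1/2 as m → ∞.
Convergence for |t + 7| · 1/2 < 1, i.e. |t + 7| < 2. So R = 2.

R = 2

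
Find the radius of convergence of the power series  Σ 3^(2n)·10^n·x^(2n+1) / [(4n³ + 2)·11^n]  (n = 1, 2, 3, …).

Apply the ratio test: |a_{n+1}| / |a_n| = [(4n³ + 2)/(4(n+1)³ + 2)] · 9·10/11, which tends to 90/11 as n → ∞.
Since the exponent of x increases by 2 each term, convergence requires |x|² < 11/90, hence R = √110/30.

R = √110/30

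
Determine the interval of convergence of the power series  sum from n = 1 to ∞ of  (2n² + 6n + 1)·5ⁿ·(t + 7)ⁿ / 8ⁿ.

Ratio test: |a_{n+1}/a_n| = [(2(n+1)² + 6(n+1) + 1)/(2n² + 6n + 1)] · 5/8 → 5/8 as n → ∞.
Hence the series converges for |t + 7| < 1/(5/8) = 8/5, so the radius of convergence is 8/5.
Endpoint t = -27/5: the terms do not tend to 0, so the series diverges.
At t = -43/5: the n-th term does not approach 0; divergence by the term test.

(-43/5, -27/5)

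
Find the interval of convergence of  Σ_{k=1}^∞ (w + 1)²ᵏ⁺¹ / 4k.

By the ratio test, |a_{k+1}/a_k| = 4k/4(k+1) → 1.
Since the exponent of (w + 1) increases by 2 each term, convergence requires |w + 1|² < 1, hence R = 1.
Endpoint w = 0: comparison with the harmonic series Σ 1/k shows the series diverges.
When w = -2, the terms are asymptotic to a nonzero constant times 1/k, so the series diverges by limit comparison with Σ 1/k.

(-2, 0)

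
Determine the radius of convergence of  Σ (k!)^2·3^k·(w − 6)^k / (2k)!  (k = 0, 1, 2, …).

Apply the ratio test: |a_{k+1}| / |a_k| = (k+1)²/[(2k+1)·(2k+2)] · 3, which tends to 3/4 as k → ∞.
Hence the series converges for |w − 6| < 1/(3/4) = 4/3, so the radius of convergence is 4/3.

R = 4/3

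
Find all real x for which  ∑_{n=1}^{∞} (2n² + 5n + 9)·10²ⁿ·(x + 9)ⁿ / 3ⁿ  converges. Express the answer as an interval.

Apply the ratio test: |a_{n+1}| / |a_n| = [(2(n+1)² + 5(n+1) + 9)/(2n² + 5n + 9)] · 100/3, which tends to 100/3 as n → ∞.
Hence the series converges for |x + 9| < 1/(100/3) = 3/100, so the radius of convergence is 3/100.
Check x = -897/100: the n-th term does not approach 0; divergence by the term test.
At x = -903/100: the terms do not tend to 0, so the series diverges.

(-903/100, -897/100)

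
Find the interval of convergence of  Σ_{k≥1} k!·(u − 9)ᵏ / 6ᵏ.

{9}

Ratio test: |a_{k+1}/a_k| = (k+1) · 1/6 → ∞ as k → ∞.
The ratio grows without bound, so the series diverges whenever (u − 9) ≠ 0; it converges only at u = 9. R = 0.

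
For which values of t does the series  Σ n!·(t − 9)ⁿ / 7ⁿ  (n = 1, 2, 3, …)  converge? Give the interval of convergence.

{9}

The ratio of consecutive coefficients is (n+1) · 1/7 → ∞.
The ratio grows without bound, so the series diverges whenever (t − 9) ≠ 0; it converges only at t = 9. R = 0.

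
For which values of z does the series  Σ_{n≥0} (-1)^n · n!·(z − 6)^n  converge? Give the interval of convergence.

{6}

Apply the ratio test: |a_{n+1}| / |a_n| = (n+1), which tends to ∞ as n → ∞.
Since the ratio → ∞, the series diverges for every z ≠ 6, and R = 0.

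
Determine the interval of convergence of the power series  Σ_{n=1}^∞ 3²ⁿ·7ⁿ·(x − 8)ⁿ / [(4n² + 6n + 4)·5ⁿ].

Ratio test: |a_{n+1}/a_n| = [(4n² + 6n + 4)/(4(n+1)² + 6(n+1) + 4)] · 9·7/5 → 63/5 as n → ∞.
Thus R = 1/(63/5) = 5/63.
At x = 509/63: the terms are on the order of 1/n², so the series converges absolutely by comparison with the p-series (p = 2 > 1).
At x = 499/63: absolute convergence follows by limit comparison with Σ 1/n².

[499/63, 509/63]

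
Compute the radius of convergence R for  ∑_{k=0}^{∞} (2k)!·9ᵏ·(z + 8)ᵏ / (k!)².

R = 1/36

Apply the ratio test: |a_{k+1}| / |a_k| = (2k+1)·(2k+2)/(k+1)² · 9, which tends to 36 as k → ∞.
Hence the series converges for |z + 8| < 1/(36) = 1/36, so the radius of convergence is 1/36.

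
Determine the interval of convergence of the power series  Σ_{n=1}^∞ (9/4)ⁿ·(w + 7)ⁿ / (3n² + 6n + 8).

[-67/9, -59/9]

By the ratio test, |a_{n+1}/a_n| = [(3n² + 6n + 8)/(3(n+1)² + 6(n+1) + 8)] · 9/4 → 9/4.
Hence the series converges for |w + 7| < 1/(9/4) = 4/9, so the radius of convergence is 4/9.
Check w = -59/9: absolute convergence follows by limit comparison with Σ 1/n².
Endpoint w = -67/9: absolute convergence follows by limit comparison with Σ 1/n².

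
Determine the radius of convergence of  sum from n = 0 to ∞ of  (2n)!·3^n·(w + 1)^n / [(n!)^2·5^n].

By the ratio test, |a_{n+1}/a_n| = (2n+1)·(2n+2)/(n+1)² · 3/5 → 12/5.
Hence the series converges for |w + 1| < 1/(12/5) = 5/12, so the radius of convergence is 5/12.

R = 5/12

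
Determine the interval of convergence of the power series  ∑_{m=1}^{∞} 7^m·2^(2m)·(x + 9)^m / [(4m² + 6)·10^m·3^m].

Ratio test: |a_{m+1}/a_m| = [(4m² + 6)/(4(m+1)² + 6)] · 7·4/(10·3) → 14/15 as m → ∞.
Hence the series converges for |x + 9| < 1/(14/15) = 15/14, so the radius of convergence is 15/14.
When x = -111/14, the terms are on the order of 1/m², so the series converges absolutely by comparison with the p-series (p = 2 > 1).
When x = -141/14, the series is dominated by a constant times Σ 1/m², which converges (p = 2 > 1).

[-141/14, -111/14]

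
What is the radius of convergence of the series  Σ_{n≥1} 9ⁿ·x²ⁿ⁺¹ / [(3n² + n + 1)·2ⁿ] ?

By the ratio test, |a_{n+1}/a_n| = [(3n² + n + 1)/(3(n+1)² + (n+1) + 1)] · 9/2 → 9/2.
Since the exponent of x increases by 2 each term, convergence requires |x|² < 2/9, hence R = √2/3.

R = √2/3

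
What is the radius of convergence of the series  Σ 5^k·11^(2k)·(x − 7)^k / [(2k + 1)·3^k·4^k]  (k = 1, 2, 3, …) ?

The ratio of consecutive coefficients is [(2k + 1)/(2(k+1) + 1)] · 5·121/(3·4) → 605/12.
The series converges when 605/12 · |x − 7| < 1, giving R = 12/605.

R = 12/605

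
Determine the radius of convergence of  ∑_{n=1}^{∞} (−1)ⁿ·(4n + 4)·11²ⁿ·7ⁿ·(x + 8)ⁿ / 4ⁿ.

R = 4/847

The ratio of consecutive coefficients is [(4(n+1) + 4)/(4n + 4)] · 121·7/4 → 847/4.
Hence the series converges for |x + 8| < 1/(847/4) = 4/847, so the radius of convergence is 4/847.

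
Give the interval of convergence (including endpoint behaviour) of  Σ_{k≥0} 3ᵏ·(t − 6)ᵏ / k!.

By the ratio test, |a_{k+1}/a_k| = 3 · 1/(k+1) → 0.
Since the limit is 0 < 1 for every t, the series converges on all of ℝ and R = ∞.

(−∞, ∞)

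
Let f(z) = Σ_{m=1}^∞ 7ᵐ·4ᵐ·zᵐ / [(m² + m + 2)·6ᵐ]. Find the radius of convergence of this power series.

By the ratio test, |a_{m+1}/a_m| = [(m² + m + 2)/((m+1)² + (m+1) + 2)] · 7·4/6 → 14/3.
Convergence for |z| · 14/3 < 1, i.e. |z| < 3/14. So R = 3/14.

R = 3/14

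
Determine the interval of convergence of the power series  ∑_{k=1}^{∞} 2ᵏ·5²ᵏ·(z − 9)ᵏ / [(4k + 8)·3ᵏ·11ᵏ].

[417/50, 483/50)

Ratio test: |a_{k+1}/a_k| = [(4k + 8)/(4(k+1) + 8)] · 2·25/(3·11) → 50/33 as k → ∞.
Convergence for |z − 9| · 50/33 < 1, i.e. |z − 9| < 33/50. So R = 33/50.
Check z = 483/50: the terms behave like c/k; limit comparison with the harmonic series gives divergence.
Endpoint z = 417/50: convergence follows from the alternating series test (terms decrease monotonically to 0).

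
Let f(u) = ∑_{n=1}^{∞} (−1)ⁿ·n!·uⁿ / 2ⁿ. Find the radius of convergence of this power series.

Apply the ratio test: |a_{n+1}| / |a_n| = (n+1) · 1/2, which tends to ∞ as n → ∞.
The terms grow without bound for any u ≠ 0, so R = 0 (convergence only at u = 0).

R = 0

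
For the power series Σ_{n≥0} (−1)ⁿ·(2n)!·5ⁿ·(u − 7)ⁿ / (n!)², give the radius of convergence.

R = 1/20

Apply the ratio test: |a_{n+1}| / |a_n| = (2n+1)·(2n+2)/(n+1)² · 5, which tends to 20 as n → ∞.
Thus R = 1/(20) = 1/20.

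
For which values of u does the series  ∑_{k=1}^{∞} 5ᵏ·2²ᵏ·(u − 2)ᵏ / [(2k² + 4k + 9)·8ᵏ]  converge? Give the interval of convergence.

By the ratio test, |a_{k+1}/a_k| = [(2k² + 4k + 9)/(2(k+1)² + 4(k+1) + 9)] · 5·4/8 → 5/2.
The series converges when 5/2 · |u − 2| < 1, giving R = 2/5.
When u = 12/5, the terms are on the order of 1/k², so the series converges absolutely by comparison with the p-series (p = 2 > 1).
At u = 8/5: the terms are on the order of 1/k², so the series converges absolutely by comparison with the p-series (p = 2 > 1).

[8/5, 12/5]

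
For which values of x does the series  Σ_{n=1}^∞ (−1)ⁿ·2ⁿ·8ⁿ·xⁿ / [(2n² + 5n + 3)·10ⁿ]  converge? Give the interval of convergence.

[-5/8, 5/8]

By the ratio test, |a_{n+1}/a_n| = [(2n² + 5n + 3)/(2(n+1)² + 5(n+1) + 3)] · 2·8/10 → 8/5.
Convergence for |x| · 8/5 < 1, i.e. |x| < 5/8. So R = 5/8.
At x = 5/8: absolute convergence follows by limit comparison with Σ 1/n².
When x = -5/8, absolute convergence follows by limit comparison with Σ 1/n².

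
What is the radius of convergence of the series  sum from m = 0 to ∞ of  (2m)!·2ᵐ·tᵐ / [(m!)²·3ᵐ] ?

Apply the ratio test: |a_{m+1}| / |a_m| = (2m+1)·(2m+2)/(m+1)² · 2/3, which tends to 8/3 as m → ∞.
Thus R = 1/(8/3) = 3/8.

R = 3/8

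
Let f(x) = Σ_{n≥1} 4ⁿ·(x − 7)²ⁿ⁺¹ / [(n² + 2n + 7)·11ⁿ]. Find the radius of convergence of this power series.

Apply the ratio test: |a_{n+1}| / |a_n| = [(n² + 2n + 7)/((n+1)² + 2(n+1) + 7)] · 4/11, which tends to 4/11 as n → ∞.
Since the exponent of (x − 7) increases by 2 each term, convergence requires |x − 7|² < 11/4, hence R = √11/2.

R = √11/2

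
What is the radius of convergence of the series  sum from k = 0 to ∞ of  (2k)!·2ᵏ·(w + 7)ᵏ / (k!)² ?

The ratio of consecutive coefficients is (2k+1)·(2k+2)/(k+1)² · 2 → 8.
Hence the series converges for |w + 7| < 1/(8) = 1/8, so the radius of convergence is 1/8.

R = 1/8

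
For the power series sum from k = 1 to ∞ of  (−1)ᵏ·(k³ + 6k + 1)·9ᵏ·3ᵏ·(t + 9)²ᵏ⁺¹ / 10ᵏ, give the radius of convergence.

R = √30/9

The ratio of consecutive coefficients is [((k+1)³ + 6(k+1) + 1)/(k³ + 6k + 1)] · 9·3/10 → 27/10.
Successive powers of (t + 9) differ by 2, so the series converges when |t + 9|² · 27/10 < 1, i.e. |t + 9| < √(10/27). So R = √30/9.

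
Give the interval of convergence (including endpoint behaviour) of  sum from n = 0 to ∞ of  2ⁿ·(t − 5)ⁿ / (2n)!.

Apply the ratio test: |a_{n+1}| / |a_n| = 2 · 1/[(2n+1)·(2n+2)], which tends to 0 as n → ∞.
The ratio tends to 0 regardless of t, hence R = ∞.

(−∞, ∞)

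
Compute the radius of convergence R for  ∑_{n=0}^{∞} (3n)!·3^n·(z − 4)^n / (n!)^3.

Ratio test: |a_{n+1}/a_n| = (3n+1)·(3n+2)·(3n+3)/(n+1)³ · 3 → 81 as n → ∞.
Convergence for |z − 4| · 81 < 1, i.e. |z − 4| < 1/81. So R = 1/81.

R = 1/81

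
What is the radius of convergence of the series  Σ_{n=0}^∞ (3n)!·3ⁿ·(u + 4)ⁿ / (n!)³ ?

R = 1/81

Apply the ratio test: |a_{n+1}| / |a_n| = (3n+1)·(3n+2)·(3n+3)/(n+1)³ · 3, which tends to 81 as n → ∞.
Thus R = 1/(81) = 1/81.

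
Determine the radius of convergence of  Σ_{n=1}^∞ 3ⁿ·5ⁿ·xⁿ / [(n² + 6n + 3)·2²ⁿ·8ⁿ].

R = 32/15

Ratio test: |a_{n+1}/a_n| = [(n² + 6n + 3)/((n+1)² + 6(n+1) + 3)] · 3·5/(4·8) → 15/32 as n → ∞.
Convergence for |x| · 15/32 < 1, i.e. |x| < 32/15. So R = 32/15.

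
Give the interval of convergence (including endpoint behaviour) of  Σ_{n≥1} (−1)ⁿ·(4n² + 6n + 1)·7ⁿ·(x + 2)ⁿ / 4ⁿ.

(-18/7, -10/7)

By the ratio test, |a_{n+1}/a_n| = [(4(n+1)² + 6(n+1) + 1)/(4n² + 6n + 1)] · 7/4 → 7/4.
The series converges when 7/4 · |x + 2| < 1, giving R = 4/7.
Endpoint x = -10/7: the n-th term does not approach 0; divergence by the term test.
Endpoint x = -18/7: the n-th term does not approach 0; divergence by the term test.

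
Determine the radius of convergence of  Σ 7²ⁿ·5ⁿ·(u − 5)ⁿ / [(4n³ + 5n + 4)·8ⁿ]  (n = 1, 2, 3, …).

R = 8/245

Ratio test: |a_{n+1}/a_n| = [(4n³ + 5n + 4)/(4(n+1)³ + 5(n+1) + 4)] · 49·5/8 → 245/8 as n → ∞.
Thus R = 1/(245/8) = 8/245.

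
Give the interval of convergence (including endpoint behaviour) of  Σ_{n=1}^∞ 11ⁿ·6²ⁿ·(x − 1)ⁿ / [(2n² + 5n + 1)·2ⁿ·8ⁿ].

[95/99, 103/99]

Ratio test: |a_{n+1}/a_n| = [(2n² + 5n + 1)/(2(n+1)² + 5(n+1) + 1)] · 11·36/(2·8) → 99/4 as n → ∞.
The series converges when 99/4 · |x − 1| < 1, giving R = 4/99.
When x = 103/99, the terms are on the order of 1/n², so the series converges absolutely by comparison with the p-series (p = 2 > 1).
Check x = 95/99: the series is dominated by a constant times Σ 1/n², which converges (p = 2 > 1).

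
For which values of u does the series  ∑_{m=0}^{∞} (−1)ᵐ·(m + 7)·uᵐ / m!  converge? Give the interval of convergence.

Ratio test: |a_{m+1}/a_m| = ((m+1) + 7)/(m + 7) · 1/(m+1) → 0 as m → ∞.
The ratio tends to 0 regardless of u, hence R = ∞.

(−∞, ∞)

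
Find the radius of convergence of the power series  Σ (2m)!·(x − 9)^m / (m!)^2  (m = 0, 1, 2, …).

R = 1/4

Apply the ratio test: |a_{m+1}| / |a_m| = (2m+1)·(2m+2)/(m+1)², which tends to 4 as m → ∞.
The series converges when 4 · |x − 9| < 1, giving R = 1/4.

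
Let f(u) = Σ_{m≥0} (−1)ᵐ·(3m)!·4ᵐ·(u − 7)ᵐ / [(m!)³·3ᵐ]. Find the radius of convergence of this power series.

R = 1/36

Apply the ratio test: |a_{m+1}| / |a_m| = (3m+1)·(3m+2)·(3m+3)/(m+1)³ · 4/3, which tends to 36 as m → ∞.
The series converges when 36 · |u − 7| < 1, giving R = 1/36.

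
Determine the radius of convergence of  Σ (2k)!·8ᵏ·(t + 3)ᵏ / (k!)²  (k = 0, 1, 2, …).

Apply the ratio test: |a_{k+1}| / |a_k| = (2k+1)·(2k+2)/(k+1)² · 8, which tends to 32 as k → ∞.
Hence the series converges for |t + 3| < 1/(32) = 1/32, so the radius of convergence is 1/32.

R = 1/32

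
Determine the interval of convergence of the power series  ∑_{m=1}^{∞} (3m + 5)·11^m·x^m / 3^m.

(-3/11, 3/11)

By the ratio test, |a_{m+1}/a_m| = [(3(m+1) + 5)/(3m + 5)] · 11/3 → 11/3.
The series converges when 11/3 · |x| < 1, giving R = 3/11.
When x = 3/11, the m-th term does not approach 0; divergence by the term test.
Check x = -3/11: the terms have absolute value of order m, which does not tend to 0, so the series diverges by the divergence test.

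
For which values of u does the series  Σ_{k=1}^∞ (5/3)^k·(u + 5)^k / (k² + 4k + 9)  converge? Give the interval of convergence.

[-28/5, -22/5]

Ratio test: |a_{k+1}/a_k| = [(k² + 4k + 9)/((k+1)² + 4(k+1) + 9)] · 5/3 → 5/3 as k → ∞.
The series converges when 5/3 · |u + 5| < 1, giving R = 3/5.
Check u = -22/5: the terms are on the order of 1/k², so the series converges absolutely by comparison with the p-series (p = 2 > 1).
Check u = -28/5: the terms are on the order of 1/k², so the series converges absolutely by comparison with the p-series (p = 2 > 1).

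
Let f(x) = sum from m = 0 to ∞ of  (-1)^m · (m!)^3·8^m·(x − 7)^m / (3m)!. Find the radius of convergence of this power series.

R = 27/8

The ratio of consecutive coefficients is (m+1)³/[(3m+1)·(3m+2)·(3m+3)] · 8 → 8/27.
Hence the series converges for |x − 7| < 1/(8/27) = 27/8, so the radius of convergence is 27/8.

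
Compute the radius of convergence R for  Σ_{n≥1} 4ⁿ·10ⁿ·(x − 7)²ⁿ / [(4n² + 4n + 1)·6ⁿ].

Ratio test: |a_{n+1}/a_n| = [(4n² + 4n + 1)/(4(n+1)² + 4(n+1) + 1)] · 4·10/6 → 20/3 as n → ∞.
Writing y = (x − 7)², the series in y has radius 3/20, so |x − 7| < √(3/20) and R = √15/10.

R = √15/10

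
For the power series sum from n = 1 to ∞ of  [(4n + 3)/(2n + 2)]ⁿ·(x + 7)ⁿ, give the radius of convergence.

Root test: |a_n|^(1/n) = (4n + 3)/(2n + 2) → 2.
The series converges when 2 · |x + 7| < 1, giving R = 1/2.

R = 1/2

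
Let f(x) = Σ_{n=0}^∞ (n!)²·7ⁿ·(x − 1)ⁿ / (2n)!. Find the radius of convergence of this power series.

R = 4/7

The ratio of consecutive coefficients is (n+1)²/[(2n+1)·(2n+2)] · 7 → 7/4.
Hence the series converges for |x − 1| < 1/(7/4) = 4/7, so the radius of convergence is 4/7.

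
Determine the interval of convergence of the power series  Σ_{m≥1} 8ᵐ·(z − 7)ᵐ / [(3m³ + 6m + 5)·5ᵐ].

The ratio of consecutive coefficients is [(3m³ + 6m + 5)/(3(m+1)³ + 6(m+1) + 5)] · 8/5 → 8/5.
Thus R = 1/(8/5) = 5/8.
When z = 61/8, the series is dominated by a constant times Σ 1/m³, which converges (p = 3 > 1).
At z = 51/8: absolute convergence follows by limit comparison with Σ 1/m³.

[51/8, 61/8]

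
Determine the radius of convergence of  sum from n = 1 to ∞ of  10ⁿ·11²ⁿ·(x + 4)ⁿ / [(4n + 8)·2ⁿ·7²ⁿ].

R = 49/605

Ratio test: |a_{n+1}/a_n| = [(4n + 8)/(4(n+1) + 8)] · 10·121/(2·49) → 605/49 as n → ∞.
The series converges when 605/49 · |x + 4| < 1, giving R = 49/605.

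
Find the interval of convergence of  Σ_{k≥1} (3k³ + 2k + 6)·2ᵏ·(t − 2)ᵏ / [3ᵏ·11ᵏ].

(-29/2, 37/2)

The ratio of consecutive coefficients is [(3(k+1)³ + 2(k+1) + 6)/(3k³ + 2k + 6)] · 2/(3·11) → 2/33.
Hence the series converges for |t − 2| < 1/(2/33) = 33/2, so the radius of convergence is 33/2.
At t = 37/2: the terms do not tend to 0, so the series diverges.
Check t = -29/2: the k-th term does not approach 0; divergence by the term test.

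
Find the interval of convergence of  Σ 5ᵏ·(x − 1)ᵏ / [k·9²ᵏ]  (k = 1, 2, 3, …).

[-76/5, 86/5)

Apply the ratio test: |a_{k+1}| / |a_k| = [k/(k+1)] · 5/81, which tends to 5/81 as k → ∞.
Thus R = 1/(5/81) = 81/5.
Check x = 86/5: comparison with the harmonic series Σ 1/k shows the series diverges.
Check x = -76/5: the terms alternate in sign and decrease monotonically to 0 in absolute value (size ~ c/k), so the alternating series test gives convergence.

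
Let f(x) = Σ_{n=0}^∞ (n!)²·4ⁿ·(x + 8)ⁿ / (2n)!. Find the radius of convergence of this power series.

Ratio test: |a_{n+1}/a_n| = (n+1)²/[(2n+1)·(2n+2)] · 4 → 1 as n → ∞.
So the series converges when |x + 8| < 1 and diverges when |x + 8| > 1; R = 1.

R = 1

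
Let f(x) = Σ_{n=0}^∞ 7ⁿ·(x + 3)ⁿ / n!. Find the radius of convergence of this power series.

Apply the ratio test: |a_{n+1}| / |a_n| = 7 · 1/(n+1), which tends to 0 as n → ∞.
The limit is 0, so the series converges for all x; R = ∞.

R = ∞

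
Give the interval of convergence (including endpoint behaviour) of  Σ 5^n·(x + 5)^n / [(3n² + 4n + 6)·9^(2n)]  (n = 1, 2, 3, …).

Ratio test: |a_{n+1}/a_n| = [(3n² + 4n + 6)/(3(n+1)² + 4(n+1) + 6)] · 5/81 → 5/81 as n → ∞.
Thus R = 1/(5/81) = 81/5.
At x = 56/5: the series is dominated by a constant times Σ 1/n², which converges (p = 2 > 1).
Check x = -106/5: the series is dominated by a constant times Σ 1/n², which converges (p = 2 > 1).

[-106/5, 56/5]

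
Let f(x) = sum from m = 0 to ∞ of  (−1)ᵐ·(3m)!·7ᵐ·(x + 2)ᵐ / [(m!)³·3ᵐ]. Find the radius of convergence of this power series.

R = 1/63

Ratio test: |a_{m+1}/a_m| = (3m+1)·(3m+2)·(3m+3)/(m+1)³ · 7/3 → 63 as m → ∞.
Hence the series converges for |x + 2| < 1/(63) = 1/63, so the radius of convergence is 1/63.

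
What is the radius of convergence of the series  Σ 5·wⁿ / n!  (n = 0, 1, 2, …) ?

R = ∞

Ratio test: |a_{n+1}/a_n| = 5/5 · 1/(n+1) → 0 as n → ∞.
The ratio tends to 0 regardless of w, hence R = ∞.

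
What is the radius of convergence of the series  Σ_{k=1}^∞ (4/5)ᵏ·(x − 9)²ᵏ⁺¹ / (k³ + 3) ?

R = √5/2

The ratio of consecutive coefficients is [(k³ + 3)/((k+1)³ + 3)] · 4/5 → 4/5.
Writing y = (x − 9)², the series in y has radius 5/4, so |x − 9| < √(5/4) and R = √5/2.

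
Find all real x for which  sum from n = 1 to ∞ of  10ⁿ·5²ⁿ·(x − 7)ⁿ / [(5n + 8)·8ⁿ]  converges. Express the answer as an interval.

Apply the ratio test: |a_{n+1}| / |a_n| = [(5n + 8)/(5(n+1) + 8)] · 10·25/8, which tends to 125/4 as n → ∞.
The series converges when 125/4 · |x − 7| < 1, giving R = 4/125.
At x = 879/125: the terms are asymptotic to a nonzero constant times 1/n, so the series diverges by limit comparison with Σ 1/n.
At x = 871/125: the terms alternate in sign and decrease monotonically to 0 in absolute value (size ~ c/n), so the alternating series test gives convergence.

[871/125, 879/125)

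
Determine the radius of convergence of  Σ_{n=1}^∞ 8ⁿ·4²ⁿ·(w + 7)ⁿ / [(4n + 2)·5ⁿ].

R = 5/128

Apply the ratio test: |a_{n+1}| / |a_n| = [(4n + 2)/(4(n+1) + 2)] · 8·16/5, which tends to 128/5 as n → ∞.
Thus R = 1/(128/5) = 5/128.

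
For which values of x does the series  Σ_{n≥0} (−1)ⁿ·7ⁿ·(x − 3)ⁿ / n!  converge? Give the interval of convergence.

Ratio test: |a_{n+1}/a_n| = 7 · 1/(n+1) → 0 as n → ∞.
The limit is 0, so the series converges for all x; R = ∞.

(−∞, ∞)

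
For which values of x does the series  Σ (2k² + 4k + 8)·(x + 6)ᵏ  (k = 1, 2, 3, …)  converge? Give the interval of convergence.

By the ratio test, |a_{k+1}/a_k| = (2(k+1)² + 4(k+1) + 8)/(2k² + 4k + 8) → 1.
So the series converges when |x + 6| < 1 and diverges when |x + 6| > 1; R = 1.
When x = -5, the k-th term does not approach 0; divergence by the term test.
Check x = -7: the k-th term does not approach 0; divergence by the term test.

(-7, -5)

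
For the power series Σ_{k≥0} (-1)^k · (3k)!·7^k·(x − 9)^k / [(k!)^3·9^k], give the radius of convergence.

The ratio of consecutive coefficients is (3k+1)·(3k+2)·(3k+3)/(k+1)³ · 7/9 → 21.
Convergence for |x − 9| · 21 < 1, i.e. |x − 9| < 1/21. So R = 1/21.

R = 1/21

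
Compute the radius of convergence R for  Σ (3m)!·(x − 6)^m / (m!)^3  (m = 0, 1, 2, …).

R = 1/27

The ratio of consecutive coefficients is (3m+1)·(3m+2)·(3m+3)/(m+1)³ → 27.
Thus R = 1/(27) = 1/27.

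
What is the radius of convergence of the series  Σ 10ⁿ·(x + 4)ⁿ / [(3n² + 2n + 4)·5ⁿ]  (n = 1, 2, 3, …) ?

R = 1/2

By the ratio test, |a_{n+1}/a_n| = [(3n² + 2n + 4)/(3(n+1)² + 2(n+1) + 4)] · 10/5 → 2.
Thus R = 1/(2) = 1/2.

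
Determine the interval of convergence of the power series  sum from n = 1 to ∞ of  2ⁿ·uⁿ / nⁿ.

Applying the root test, |a_n|^(1/n) = 2/n → 0.
The limit is 0 for every u, so R = ∞.

(−∞, ∞)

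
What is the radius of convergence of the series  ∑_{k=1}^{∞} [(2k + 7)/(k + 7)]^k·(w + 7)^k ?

R = 1/2

By the Cauchy root test, |a_k|^(1/k) = (2k + 7)/(k + 7) → 2.
Thus R = 1/(2) = 1/2.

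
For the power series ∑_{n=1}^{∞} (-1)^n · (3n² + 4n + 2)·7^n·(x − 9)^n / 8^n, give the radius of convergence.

Ratio test: |a_{n+1}/a_n| = [(3(n+1)² + 4(n+1) + 2)/(3n² + 4n + 2)] · 7/8 → 7/8 as n → ∞.
Thus R = 1/(7/8) = 8/7.

R = 8/7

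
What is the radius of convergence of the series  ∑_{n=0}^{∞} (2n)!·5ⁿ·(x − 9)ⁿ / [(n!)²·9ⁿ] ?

By the ratio test, |a_{n+1}/a_n| = (2n+1)·(2n+2)/(n+1)² · 5/9 → 20/9.
Convergence for |x − 9| · 20/9 < 1, i.e. |x − 9| < 9/20. So R = 9/20.

R = 9/20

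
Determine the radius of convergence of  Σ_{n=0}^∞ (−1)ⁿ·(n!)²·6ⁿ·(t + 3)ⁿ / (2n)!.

Apply the ratio test: |a_{n+1}| / |a_n| = (n+1)²/[(2n+1)·(2n+2)] · 6, which tends to 3/2 as n → ∞.
Thus R = 1/(3/2) = 2/3.

R = 2/3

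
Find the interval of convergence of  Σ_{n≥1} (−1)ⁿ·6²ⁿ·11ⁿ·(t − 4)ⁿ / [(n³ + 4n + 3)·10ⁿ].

Ratio test: |a_{n+1}/a_n| = [(n³ + 4n + 3)/((n+1)³ + 4(n+1) + 3)] · 36·11/10 → 198/5 as n → ∞.
Hence the series converges for |t − 4| < 1/(198/5) = 5/198, so the radius of convergence is 5/198.
Endpoint t = 797/198: absolute convergence follows by limit comparison with Σ 1/n³.
At t = 787/198: absolute convergence follows by limit comparison with Σ 1/n³.

[787/198, 797/198]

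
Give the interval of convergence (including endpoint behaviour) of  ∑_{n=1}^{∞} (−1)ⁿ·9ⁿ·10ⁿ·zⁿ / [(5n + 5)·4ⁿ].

By the ratio test, |a_{n+1}/a_n| = [(5n + 5)/(5(n+1) + 5)] · 9·10/4 → 45/2.
Hence the series converges for |z| < 1/(45/2) = 2/45, so the radius of convergence is 2/45.
At z = 2/45: the terms alternate in sign and decrease monotonically to 0 in absolute value (size ~ c/n), so the alternating series test gives convergence.
Check z = -2/45: the terms are asymptotic to a nonzero constant times 1/n, so the series diverges by limit comparison with Σ 1/n.

(-2/45, 2/45]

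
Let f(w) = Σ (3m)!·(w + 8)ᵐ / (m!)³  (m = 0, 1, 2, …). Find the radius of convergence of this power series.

By the ratio test, |a_{m+1}/a_m| = (3m+1)·(3m+2)·(3m+3)/(m+1)³ → 27.
Thus R = 1/(27) = 1/27.

R = 1/27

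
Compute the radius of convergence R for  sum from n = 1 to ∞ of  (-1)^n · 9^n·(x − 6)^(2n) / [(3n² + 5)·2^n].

Apply the ratio test: |a_{n+1}| / |a_n| = [(3n² + 5)/(3(n+1)² + 5)] · 9/2, which tends to 9/2 as n → ∞.
Writing y = (x − 6)², the series in y has radius 2/9, so |x − 6| < √(2/9) and R = √2/3.

R = √2/3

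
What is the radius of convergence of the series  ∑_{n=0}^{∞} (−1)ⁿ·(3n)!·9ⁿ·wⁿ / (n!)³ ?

Apply the ratio test: |a_{n+1}| / |a_n| = (3n+1)·(3n+2)·(3n+3)/(n+1)³ · 9, which tends to 243 as n → ∞.
The series converges when 243 · |w| < 1, giving R = 1/243.

R = 1/243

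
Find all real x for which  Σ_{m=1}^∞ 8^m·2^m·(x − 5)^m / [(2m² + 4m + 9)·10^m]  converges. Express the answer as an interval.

[35/8, 45/8]

Apply the ratio test: |a_{m+1}| / |a_m| = [(2m² + 4m + 9)/(2(m+1)² + 4(m+1) + 9)] · 8·2/10, which tends to 8/5 as m → ∞.
Hence the series converges for |x − 5| < 1/(8/5) = 5/8, so the radius of convergence is 5/8.
At x = 45/8: absolute convergence follows by limit comparison with Σ 1/m².
When x = 35/8, absolute convergence follows by limit comparison with Σ 1/m².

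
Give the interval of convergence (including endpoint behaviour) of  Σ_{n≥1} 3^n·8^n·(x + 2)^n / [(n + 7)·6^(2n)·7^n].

By the ratio test, |a_{n+1}/a_n| = [(n + 7)/((n+1) + 7)] · 3·8/(36·7) → 2/21.
Convergence for |x + 2| · 2/21 < 1, i.e. |x + 2| < 21/2. So R = 21/2.
Check x = 17/2: comparison with the harmonic series Σ 1/n shows the series diverges.
When x = -25/2, convergence follows from the alternating series test (terms decrease monotonically to 0).

[-25/2, 17/2)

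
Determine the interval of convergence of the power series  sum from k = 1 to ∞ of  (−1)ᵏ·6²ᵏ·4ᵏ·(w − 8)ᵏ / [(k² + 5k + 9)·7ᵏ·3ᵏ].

[377/48, 391/48]

The ratio of consecutive coefficients is [(k² + 5k + 9)/((k+1)² + 5(k+1) + 9)] · 36·4/(7·3) → 48/7.
Thus R = 1/(48/7) = 7/48.
Endpoint w = 391/48: absolute convergence follows by limit comparison with Σ 1/k².
At w = 377/48: absolute convergence follows by limit comparison with Σ 1/k².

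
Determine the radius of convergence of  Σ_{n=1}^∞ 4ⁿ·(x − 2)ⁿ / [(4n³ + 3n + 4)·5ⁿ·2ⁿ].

R = 5/2

Apply the ratio test: |a_{n+1}| / |a_n| = [(4n³ + 3n + 4)/(4(n+1)³ + 3(n+1) + 4)] · 4/(5·2), which tends to 2/5 as n → ∞.
Thus R = 1/(2/5) = 5/2.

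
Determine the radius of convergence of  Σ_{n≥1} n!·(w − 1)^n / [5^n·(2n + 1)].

Ratio test: |a_{n+1}/a_n| = (n+1) · 1/5 · (2n + 1)/(2(n+1) + 1) → ∞ as n → ∞.
The terms grow without bound for any (w − 1) ≠ 0, so R = 0 (convergence only at w = 1).

R = 0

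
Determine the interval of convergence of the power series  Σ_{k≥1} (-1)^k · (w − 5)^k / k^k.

By the Cauchy root test, |a_k|^(1/k) = 1/k → 0.
Since the k-th root of |a_k| tends to 0, the series converges for all real w; R = ∞.

(−∞, ∞)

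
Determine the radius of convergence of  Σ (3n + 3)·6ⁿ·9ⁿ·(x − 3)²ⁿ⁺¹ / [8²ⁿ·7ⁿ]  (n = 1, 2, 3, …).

Apply the ratio test: |a_{n+1}| / |a_n| = [(3(n+1) + 3)/(3n + 3)] · 6·9/(64·7), which tends to 27/224 as n → ∞.
Since the exponent of (x − 3) increases by 2 each term, convergence requires |x − 3|² < 224/27, hence R = 4√42/9.

R = 4√42/9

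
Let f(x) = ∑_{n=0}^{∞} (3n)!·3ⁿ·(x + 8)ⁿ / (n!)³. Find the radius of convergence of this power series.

R = 1/81

Apply the ratio test: |a_{n+1}| / |a_n| = (3n+1)·(3n+2)·(3n+3)/(n+1)³ · 3, which tends to 81 as n → ∞.
Thus R = 1/(81) = 1/81.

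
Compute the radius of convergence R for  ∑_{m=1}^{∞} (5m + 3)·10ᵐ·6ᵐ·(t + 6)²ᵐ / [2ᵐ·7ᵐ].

Ratio test: |a_{m+1}/a_m| = [(5(m+1) + 3)/(5m + 3)] · 10·6/(2·7) → 30/7 as m → ∞.
Since the exponent of (t + 6) increases by 2 each term, convergence requires |t + 6|² < 7/30, hence R = √210/30.

R = √210/30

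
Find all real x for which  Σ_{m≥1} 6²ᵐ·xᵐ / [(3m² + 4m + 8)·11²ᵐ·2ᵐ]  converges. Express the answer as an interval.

[-121/18, 121/18]

Apply the ratio test: |a_{m+1}| / |a_m| = [(3m² + 4m + 8)/(3(m+1)² + 4(m+1) + 8)] · 36/(121·2), which tends to 18/121 as m → ∞.
Convergence for |x| · 18/121 < 1, i.e. |x| < 121/18. So R = 121/18.
At x = 121/18: the terms are on the order of 1/m², so the series converges absolutely by comparison with the p-series (p = 2 > 1).
At x = -121/18: the terms are on the order of 1/m², so the series converges absolutely by comparison with the p-series (p = 2 > 1).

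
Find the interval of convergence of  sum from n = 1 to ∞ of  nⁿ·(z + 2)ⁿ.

Applying the root test, |a_n|^(1/n) = n → ∞.
Since the n-th root of |a_n| is unbounded, the series converges only at z = -2; R = 0.

{-2}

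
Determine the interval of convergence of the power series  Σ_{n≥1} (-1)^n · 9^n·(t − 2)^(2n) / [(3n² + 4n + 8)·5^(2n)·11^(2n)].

[-49/3, 61/3]

By the ratio test, |a_{n+1}/a_n| = [(3n² + 4n + 8)/(3(n+1)² + 4(n+1) + 8)] · 9/(25·121) → 9/3025.
Since the exponent of (t − 2) increases by 2 each term, convergence requires |t − 2|² < 3025/9, hence R = 55/3.
Check t = 61/3: the terms are on the order of 1/n², so the series converges absolutely by comparison with the p-series (p = 2 > 1).
Endpoint t = -49/3: the terms are on the order of 1/n², so the series converges absolutely by comparison with the p-series (p = 2 > 1).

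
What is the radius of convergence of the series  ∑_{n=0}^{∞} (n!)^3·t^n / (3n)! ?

The ratio of consecutive coefficients is (n+1)³/[(3n+1)·(3n+2)·(3n+3)] → 1/27.
Thus R = 1/(1/27) = 27.

R = 27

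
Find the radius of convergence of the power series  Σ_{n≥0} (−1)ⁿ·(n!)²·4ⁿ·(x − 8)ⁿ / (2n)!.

R = 1

Apply the ratio test: |a_{n+1}| / |a_n| = (n+1)²/[(2n+1)·(2n+2)] · 4, which tends to 1 as n → ∞.
Hence R = 1.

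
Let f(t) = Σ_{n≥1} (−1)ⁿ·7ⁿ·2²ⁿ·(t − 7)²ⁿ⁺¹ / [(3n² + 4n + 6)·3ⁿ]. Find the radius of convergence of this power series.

The ratio of consecutive coefficients is [(3n² + 4n + 6)/(3(n+1)² + 4(n+1) + 6)] · 7·4/3 → 28/3.
Since the exponent of (t − 7) increases by 2 each term, convergence requires |t − 7|² < 3/28, hence R = √21/14.

R = √21/14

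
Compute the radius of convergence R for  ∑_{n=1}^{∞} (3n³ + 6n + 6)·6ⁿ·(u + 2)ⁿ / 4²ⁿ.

R = 8/3

The ratio of consecutive coefficients is [(3(n+1)³ + 6(n+1) + 6)/(3n³ + 6n + 6)] · 6/16 → 3/8.
Hence the series converges for |u + 2| < 1/(3/8) = 8/3, so the radius of convergence is 8/3.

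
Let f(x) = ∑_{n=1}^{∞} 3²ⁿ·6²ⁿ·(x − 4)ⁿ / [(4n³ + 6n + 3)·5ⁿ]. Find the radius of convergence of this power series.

Apply the ratio test: |a_{n+1}| / |a_n| = [(4n³ + 6n + 3)/(4(n+1)³ + 6(n+1) + 3)] · 9·36/5, which tends to 324/5 as n → ∞.
Hence the series converges for |x − 4| < 1/(324/5) = 5/324, so the radius of convergence is 5/324.

R = 5/324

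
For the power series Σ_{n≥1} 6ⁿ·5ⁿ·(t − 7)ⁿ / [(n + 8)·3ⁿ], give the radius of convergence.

R = 1/10

Ratio test: |a_{n+1}/a_n| = [(n + 8)/((n+1) + 8)] · 6·5/3 → 10 as n → ∞.
Thus R = 1/(10) = 1/10.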